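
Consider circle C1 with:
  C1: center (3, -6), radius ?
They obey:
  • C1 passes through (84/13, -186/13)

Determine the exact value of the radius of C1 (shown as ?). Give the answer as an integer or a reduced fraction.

9

1. [C1∋P]  r_C1² − 81 = 0  ⇒  r_C1 = 9 (r>0 drops 1)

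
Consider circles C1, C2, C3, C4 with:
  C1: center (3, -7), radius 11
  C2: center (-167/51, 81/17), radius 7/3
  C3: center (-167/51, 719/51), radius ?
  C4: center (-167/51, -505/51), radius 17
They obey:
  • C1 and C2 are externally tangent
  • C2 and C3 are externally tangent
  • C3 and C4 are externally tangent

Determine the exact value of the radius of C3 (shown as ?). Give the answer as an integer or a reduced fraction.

1. [ext C2·C3]  r_C3² + (14/3)r_C3 − 245/3 = 0  ⇒  r_C3 = 7 (r>0 drops 1)
2. [ext C3·C4]  r_C3² + 34r_C3 − 287 = 0  ⇒  r_C3 = 7 (r>0 drops 1)

7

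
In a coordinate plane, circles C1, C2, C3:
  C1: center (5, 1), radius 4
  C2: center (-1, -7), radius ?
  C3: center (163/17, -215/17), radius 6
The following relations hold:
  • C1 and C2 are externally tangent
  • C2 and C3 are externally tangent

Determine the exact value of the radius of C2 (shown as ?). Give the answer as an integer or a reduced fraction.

1. [ext C1·C2]  r_C2² + 8r_C2 − 84 = 0  ⇒  r_C2 = 6 (r>0 drops 1)
2. [ext C2·C3]  r_C2² + 12r_C2 − 108 = 0  ⇒  r_C2 = 6 (r>0 drops 1)

6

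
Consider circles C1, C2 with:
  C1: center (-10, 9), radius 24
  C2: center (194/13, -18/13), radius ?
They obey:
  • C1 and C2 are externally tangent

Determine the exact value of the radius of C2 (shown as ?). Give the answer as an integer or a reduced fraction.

1. [ext C1·C2]  r_C2² + 48r_C2 − 153 = 0  ⇒  r_C2 = 3 (r>0 drops 1)

3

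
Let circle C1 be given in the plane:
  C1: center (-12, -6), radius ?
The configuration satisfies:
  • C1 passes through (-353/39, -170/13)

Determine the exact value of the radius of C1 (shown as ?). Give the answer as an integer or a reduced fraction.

23/3

1. [C1∋P]  r_C1² − 529/9 = 0  ⇒  r_C1 = 23/3 (r>0 drops 1)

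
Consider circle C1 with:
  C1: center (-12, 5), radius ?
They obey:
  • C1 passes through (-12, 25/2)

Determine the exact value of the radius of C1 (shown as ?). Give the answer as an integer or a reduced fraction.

1. [C1∋P]  r_C1² − 225/4 = 0  ⇒  r_C1 = 15/2 (r>0 drops 1)

15/2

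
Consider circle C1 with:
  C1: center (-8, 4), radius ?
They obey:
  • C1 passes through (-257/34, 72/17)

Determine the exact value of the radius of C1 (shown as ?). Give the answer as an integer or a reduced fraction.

1/2

1. [C1∋P]  r_C1² − 1/4 = 0  ⇒  r_C1 = 1/2 (r>0 drops 1)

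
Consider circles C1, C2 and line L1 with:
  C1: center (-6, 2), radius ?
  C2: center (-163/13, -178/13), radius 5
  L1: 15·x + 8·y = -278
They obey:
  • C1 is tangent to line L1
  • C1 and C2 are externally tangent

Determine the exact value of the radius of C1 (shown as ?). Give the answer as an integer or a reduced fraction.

1. [C1‖L1]  r_C1² − 144 = 0  ⇒  r_C1 = 12 (r>0 drops 1)
2. [ext C1·C2]  r_C1² + 10r_C1 − 264 = 0  ⇒  r_C1 = 12 (r>0 drops 1)

12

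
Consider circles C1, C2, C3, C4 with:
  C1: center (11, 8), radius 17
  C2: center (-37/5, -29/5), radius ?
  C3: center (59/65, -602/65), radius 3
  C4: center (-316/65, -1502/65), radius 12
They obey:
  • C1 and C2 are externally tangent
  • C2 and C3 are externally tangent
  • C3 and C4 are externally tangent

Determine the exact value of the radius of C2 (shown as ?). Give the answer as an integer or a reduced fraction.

1. [ext C1·C2]  r_C2² + 34r_C2 − 240 = 0  ⇒  r_C2 = 6 (r>0 drops 1)
2. [ext C2·C3]  r_C2² + 6r_C2 − 72 = 0  ⇒  r_C2 = 6 (r>0 drops 1)

6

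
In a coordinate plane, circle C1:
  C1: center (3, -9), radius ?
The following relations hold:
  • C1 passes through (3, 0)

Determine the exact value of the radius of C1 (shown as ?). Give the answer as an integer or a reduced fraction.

9

1. [C1∋P]  r_C1² − 81 = 0  ⇒  r_C1 = 9 (r>0 drops 1)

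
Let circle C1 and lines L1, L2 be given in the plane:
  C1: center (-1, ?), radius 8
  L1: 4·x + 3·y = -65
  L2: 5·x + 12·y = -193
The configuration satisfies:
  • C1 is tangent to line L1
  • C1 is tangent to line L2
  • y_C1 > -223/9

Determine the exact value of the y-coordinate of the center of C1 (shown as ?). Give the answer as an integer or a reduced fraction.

-7

1. [C1‖L1]  y_C1² + (122/3)y_C1 + 707/3 = 0  ⇒  y_C1 = -101/3 or -7
2. [C1‖L2]  y_C1² + (94/3)y_C1 + 511/3 = 0  ⇒  y_C1 = -73/3 or -7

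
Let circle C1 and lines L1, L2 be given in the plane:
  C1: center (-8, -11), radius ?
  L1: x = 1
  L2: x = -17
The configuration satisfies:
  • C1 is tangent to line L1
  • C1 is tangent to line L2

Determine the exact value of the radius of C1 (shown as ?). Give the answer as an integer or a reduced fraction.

9

1. [C1‖L1]  r_C1² − 81 = 0  ⇒  r_C1 = 9 (r>0 drops 1)
2. [C1‖L2]  r_C1² − 81 = 0  ⇒  r_C1 = 9 (r>0 drops 1)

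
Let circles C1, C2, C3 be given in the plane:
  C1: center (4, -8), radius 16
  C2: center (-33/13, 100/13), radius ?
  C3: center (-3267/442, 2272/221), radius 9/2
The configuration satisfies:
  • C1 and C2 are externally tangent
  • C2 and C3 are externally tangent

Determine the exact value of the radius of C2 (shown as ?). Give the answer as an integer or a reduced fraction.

1

1. [ext C1·C2]  r_C2² + 32r_C2 − 33 = 0  ⇒  r_C2 = 1 (r>0 drops 1)
2. [ext C2·C3]  r_C2² + 9r_C2 − 10 = 0  ⇒  r_C2 = 1 (r>0 drops 1)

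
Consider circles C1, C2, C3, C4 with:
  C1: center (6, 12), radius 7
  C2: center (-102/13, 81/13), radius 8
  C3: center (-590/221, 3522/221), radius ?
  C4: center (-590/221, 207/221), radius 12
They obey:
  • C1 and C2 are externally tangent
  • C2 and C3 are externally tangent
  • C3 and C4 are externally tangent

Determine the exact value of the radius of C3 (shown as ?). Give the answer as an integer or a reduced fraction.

1. [ext C2·C3]  r_C3² + 16r_C3 − 57 = 0  ⇒  r_C3 = 3 (r>0 drops 1)
2. [ext C3·C4]  r_C3² + 24r_C3 − 81 = 0  ⇒  r_C3 = 3 (r>0 drops 1)

3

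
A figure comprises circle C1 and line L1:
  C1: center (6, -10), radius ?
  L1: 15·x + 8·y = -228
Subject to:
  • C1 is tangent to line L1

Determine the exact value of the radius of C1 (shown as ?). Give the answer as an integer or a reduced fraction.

14

1. [C1‖L1]  r_C1² − 196 = 0  ⇒  r_C1 = 14 (r>0 drops 1)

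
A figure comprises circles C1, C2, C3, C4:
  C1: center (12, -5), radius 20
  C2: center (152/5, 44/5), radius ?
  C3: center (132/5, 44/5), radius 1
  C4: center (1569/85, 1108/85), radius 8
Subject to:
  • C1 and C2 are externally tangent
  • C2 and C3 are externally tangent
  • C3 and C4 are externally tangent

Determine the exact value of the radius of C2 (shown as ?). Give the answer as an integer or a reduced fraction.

1. [ext C1·C2]  r_C2² + 40r_C2 − 129 = 0  ⇒  r_C2 = 3 (r>0 drops 1)
2. [ext C2·C3]  r_C2² + 2r_C2 − 15 = 0  ⇒  r_C2 = 3 (r>0 drops 1)

3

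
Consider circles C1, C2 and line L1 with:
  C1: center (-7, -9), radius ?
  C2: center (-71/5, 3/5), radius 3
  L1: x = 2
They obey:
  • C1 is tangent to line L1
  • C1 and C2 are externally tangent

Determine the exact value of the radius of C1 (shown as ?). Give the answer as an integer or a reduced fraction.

9

1. [C1‖L1]  r_C1² − 81 = 0  ⇒  r_C1 = 9 (r>0 drops 1)
2. [ext C1·C2]  r_C1² + 6r_C1 − 135 = 0  ⇒  r_C1 = 9 (r>0 drops 1)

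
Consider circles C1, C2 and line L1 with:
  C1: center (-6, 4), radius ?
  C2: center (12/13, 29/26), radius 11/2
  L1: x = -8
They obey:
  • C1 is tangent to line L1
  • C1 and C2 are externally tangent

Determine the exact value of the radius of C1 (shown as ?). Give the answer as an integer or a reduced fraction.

1. [C1‖L1]  r_C1² − 4 = 0  ⇒  r_C1 = 2 (r>0 drops 1)
2. [ext C1·C2]  r_C1² + 11r_C1 − 26 = 0  ⇒  r_C1 = 2 (r>0 drops 1)

2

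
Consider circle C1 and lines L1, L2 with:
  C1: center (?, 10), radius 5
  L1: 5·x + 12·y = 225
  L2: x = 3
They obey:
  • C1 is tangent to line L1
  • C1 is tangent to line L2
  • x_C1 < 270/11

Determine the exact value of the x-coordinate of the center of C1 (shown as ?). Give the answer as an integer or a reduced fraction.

1. [C1‖L1]  x_C1² − 42x_C1 + 272 = 0  ⇒  x_C1 = 8 or 34
2. [C1‖L2]  x_C1² − 6x_C1 − 16 = 0  ⇒  x_C1 = -2 or 8

8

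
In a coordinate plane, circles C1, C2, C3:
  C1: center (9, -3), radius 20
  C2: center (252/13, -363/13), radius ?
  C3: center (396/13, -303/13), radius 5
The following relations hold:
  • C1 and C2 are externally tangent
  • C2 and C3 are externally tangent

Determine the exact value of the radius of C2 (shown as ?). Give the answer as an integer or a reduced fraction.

1. [ext C1·C2]  r_C2² + 40r_C2 − 329 = 0  ⇒  r_C2 = 7 (r>0 drops 1)
2. [ext C2·C3]  r_C2² + 10r_C2 − 119 = 0  ⇒  r_C2 = 7 (r>0 drops 1)

7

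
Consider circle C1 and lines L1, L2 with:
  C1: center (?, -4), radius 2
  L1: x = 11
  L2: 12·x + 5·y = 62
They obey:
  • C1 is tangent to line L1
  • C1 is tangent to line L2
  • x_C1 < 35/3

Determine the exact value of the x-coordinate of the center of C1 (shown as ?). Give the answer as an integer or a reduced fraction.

9

1. [C1‖L1]  x_C1² − 22x_C1 + 117 = 0  ⇒  x_C1 = 9 or 13
2. [C1‖L2]  x_C1² − (41/3)x_C1 + 42 = 0  ⇒  x_C1 = 14/3 or 9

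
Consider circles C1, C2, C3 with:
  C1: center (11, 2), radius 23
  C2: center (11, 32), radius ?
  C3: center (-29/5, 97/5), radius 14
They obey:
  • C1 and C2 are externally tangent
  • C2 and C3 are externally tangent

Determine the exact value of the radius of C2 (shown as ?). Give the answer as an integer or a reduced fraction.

7

1. [ext C1·C2]  r_C2² + 46r_C2 − 371 = 0  ⇒  r_C2 = 7 (r>0 drops 1)
2. [ext C2·C3]  r_C2² + 28r_C2 − 245 = 0  ⇒  r_C2 = 7 (r>0 drops 1)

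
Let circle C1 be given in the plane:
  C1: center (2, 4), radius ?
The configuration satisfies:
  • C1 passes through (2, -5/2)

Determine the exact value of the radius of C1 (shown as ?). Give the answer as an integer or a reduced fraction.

13/2

1. [C1∋P]  r_C1² − 169/4 = 0  ⇒  r_C1 = 13/2 (r>0 drops 1)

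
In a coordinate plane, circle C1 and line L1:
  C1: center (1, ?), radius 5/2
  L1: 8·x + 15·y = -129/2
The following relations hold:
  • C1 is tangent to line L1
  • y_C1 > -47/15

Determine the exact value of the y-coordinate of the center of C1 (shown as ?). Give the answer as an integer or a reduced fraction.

-2

1. [C1‖L1]  y_C1² + (29/3)y_C1 + 46/3 = 0  ⇒  y_C1 = -23/3 or -2
2. given y_C1 > -47/15: keep -2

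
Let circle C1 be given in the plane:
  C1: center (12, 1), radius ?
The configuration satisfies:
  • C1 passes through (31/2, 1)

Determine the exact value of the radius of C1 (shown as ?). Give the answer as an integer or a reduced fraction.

7/2

1. [C1∋P]  r_C1² − 49/4 = 0  ⇒  r_C1 = 7/2 (r>0 drops 1)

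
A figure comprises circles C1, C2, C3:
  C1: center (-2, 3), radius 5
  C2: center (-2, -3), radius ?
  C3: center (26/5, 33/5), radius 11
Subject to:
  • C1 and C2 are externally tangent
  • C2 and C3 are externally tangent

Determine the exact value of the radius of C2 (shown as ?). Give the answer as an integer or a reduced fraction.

1

1. [ext C1·C2]  r_C2² + 10r_C2 − 11 = 0  ⇒  r_C2 = 1 (r>0 drops 1)
2. [ext C2·C3]  r_C2² + 22r_C2 − 23 = 0  ⇒  r_C2 = 1 (r>0 drops 1)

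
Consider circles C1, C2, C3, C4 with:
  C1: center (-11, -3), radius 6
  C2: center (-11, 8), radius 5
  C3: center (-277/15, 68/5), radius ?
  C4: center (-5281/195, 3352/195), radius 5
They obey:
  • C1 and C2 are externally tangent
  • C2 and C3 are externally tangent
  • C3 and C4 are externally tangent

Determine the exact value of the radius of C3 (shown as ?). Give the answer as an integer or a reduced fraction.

13/3

1. [ext C2·C3]  r_C3² + 10r_C3 − 559/9 = 0  ⇒  r_C3 = 13/3 (r>0 drops 1)
2. [ext C3·C4]  r_C3² + 10r_C3 − 559/9 = 0  ⇒  r_C3 = 13/3 (r>0 drops 1)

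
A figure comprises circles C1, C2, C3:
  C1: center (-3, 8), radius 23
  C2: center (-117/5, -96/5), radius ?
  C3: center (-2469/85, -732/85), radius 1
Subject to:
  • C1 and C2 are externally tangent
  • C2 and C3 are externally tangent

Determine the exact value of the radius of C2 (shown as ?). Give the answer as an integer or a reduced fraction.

11

1. [ext C1·C2]  r_C2² + 46r_C2 − 627 = 0  ⇒  r_C2 = 11 (r>0 drops 1)
2. [ext C2·C3]  r_C2² + 2r_C2 − 143 = 0  ⇒  r_C2 = 11 (r>0 drops 1)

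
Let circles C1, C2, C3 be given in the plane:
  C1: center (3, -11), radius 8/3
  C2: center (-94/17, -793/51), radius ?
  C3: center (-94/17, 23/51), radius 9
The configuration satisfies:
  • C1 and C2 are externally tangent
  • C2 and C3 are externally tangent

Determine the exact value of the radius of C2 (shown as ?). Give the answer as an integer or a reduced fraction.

1. [ext C1·C2]  r_C2² + (16/3)r_C2 − 259/3 = 0  ⇒  r_C2 = 7 (r>0 drops 1)
2. [ext C2·C3]  r_C2² + 18r_C2 − 175 = 0  ⇒  r_C2 = 7 (r>0 drops 1)

7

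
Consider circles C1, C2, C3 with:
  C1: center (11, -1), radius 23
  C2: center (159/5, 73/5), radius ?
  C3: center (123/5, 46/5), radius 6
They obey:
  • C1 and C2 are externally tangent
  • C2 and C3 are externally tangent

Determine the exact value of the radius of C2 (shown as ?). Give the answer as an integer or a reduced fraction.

1. [ext C1·C2]  r_C2² + 46r_C2 − 147 = 0  ⇒  r_C2 = 3 (r>0 drops 1)
2. [ext C2·C3]  r_C2² + 12r_C2 − 45 = 0  ⇒  r_C2 = 3 (r>0 drops 1)

3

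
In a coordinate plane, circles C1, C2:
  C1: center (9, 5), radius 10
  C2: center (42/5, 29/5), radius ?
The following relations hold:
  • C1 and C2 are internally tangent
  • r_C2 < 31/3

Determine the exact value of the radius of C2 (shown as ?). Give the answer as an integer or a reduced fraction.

1. [int C1,C2]  r_C2² − 20r_C2 + 99 = 0  ⇒  r_C2 = 9 or 11
2. given r_C2 < 31/3: keep 9

9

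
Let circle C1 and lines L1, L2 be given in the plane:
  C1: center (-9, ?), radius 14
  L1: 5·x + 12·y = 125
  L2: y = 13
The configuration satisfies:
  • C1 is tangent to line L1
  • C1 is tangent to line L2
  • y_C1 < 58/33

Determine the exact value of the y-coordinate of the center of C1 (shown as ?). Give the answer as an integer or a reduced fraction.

-1

1. [C1‖L1]  y_C1² − (85/3)y_C1 − 88/3 = 0  ⇒  y_C1 = -1 or 88/3
2. [C1‖L2]  y_C1² − 26y_C1 − 27 = 0  ⇒  y_C1 = -1 or 27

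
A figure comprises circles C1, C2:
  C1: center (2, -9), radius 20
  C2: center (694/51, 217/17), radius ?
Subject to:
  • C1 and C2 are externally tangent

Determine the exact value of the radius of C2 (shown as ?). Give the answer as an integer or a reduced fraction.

1. [ext C1·C2]  r_C2² + 40r_C2 − 1876/9 = 0  ⇒  r_C2 = 14/3 (r>0 drops 1)

14/3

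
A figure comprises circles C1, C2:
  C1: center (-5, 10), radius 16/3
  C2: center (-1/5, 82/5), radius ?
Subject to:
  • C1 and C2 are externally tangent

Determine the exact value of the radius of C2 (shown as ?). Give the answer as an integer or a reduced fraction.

1. [ext C1·C2]  r_C2² + (32/3)r_C2 − 320/9 = 0  ⇒  r_C2 = 8/3 (r>0 drops 1)

8/3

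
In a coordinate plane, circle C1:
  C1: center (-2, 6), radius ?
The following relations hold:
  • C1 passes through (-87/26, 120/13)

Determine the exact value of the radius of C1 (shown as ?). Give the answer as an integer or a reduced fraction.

1. [C1∋P]  r_C1² − 49/4 = 0  ⇒  r_C1 = 7/2 (r>0 drops 1)

7/2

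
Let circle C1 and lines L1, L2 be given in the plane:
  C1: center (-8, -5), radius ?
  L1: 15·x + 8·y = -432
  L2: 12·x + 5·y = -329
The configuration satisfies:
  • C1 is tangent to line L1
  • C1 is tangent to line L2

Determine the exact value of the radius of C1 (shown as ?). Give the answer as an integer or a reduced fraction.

16

1. [C1‖L1]  r_C1² − 256 = 0  ⇒  r_C1 = 16 (r>0 drops 1)
2. [C1‖L2]  r_C1² − 256 = 0  ⇒  r_C1 = 16 (r>0 drops 1)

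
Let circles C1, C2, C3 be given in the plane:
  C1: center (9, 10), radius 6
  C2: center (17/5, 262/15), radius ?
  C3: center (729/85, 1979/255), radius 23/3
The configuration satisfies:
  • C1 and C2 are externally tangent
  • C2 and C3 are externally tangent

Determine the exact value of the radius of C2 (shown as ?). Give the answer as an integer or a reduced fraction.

10/3

1. [ext C1·C2]  r_C2² + 12r_C2 − 460/9 = 0  ⇒  r_C2 = 10/3 (r>0 drops 1)
2. [ext C2·C3]  r_C2² + (46/3)r_C2 − 560/9 = 0  ⇒  r_C2 = 10/3 (r>0 drops 1)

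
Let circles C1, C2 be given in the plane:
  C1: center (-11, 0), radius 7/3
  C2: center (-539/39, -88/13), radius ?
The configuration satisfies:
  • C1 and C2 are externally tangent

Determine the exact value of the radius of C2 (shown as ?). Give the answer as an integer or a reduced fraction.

1. [ext C1·C2]  r_C2² + (14/3)r_C2 − 145/3 = 0  ⇒  r_C2 = 5 (r>0 drops 1)

5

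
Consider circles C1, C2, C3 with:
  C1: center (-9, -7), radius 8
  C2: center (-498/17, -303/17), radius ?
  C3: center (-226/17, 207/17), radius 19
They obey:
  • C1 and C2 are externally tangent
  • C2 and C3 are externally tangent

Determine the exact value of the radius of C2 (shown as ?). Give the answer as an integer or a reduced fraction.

1. [ext C1·C2]  r_C2² + 16r_C2 − 465 = 0  ⇒  r_C2 = 15 (r>0 drops 1)
2. [ext C2·C3]  r_C2² + 38r_C2 − 795 = 0  ⇒  r_C2 = 15 (r>0 drops 1)

15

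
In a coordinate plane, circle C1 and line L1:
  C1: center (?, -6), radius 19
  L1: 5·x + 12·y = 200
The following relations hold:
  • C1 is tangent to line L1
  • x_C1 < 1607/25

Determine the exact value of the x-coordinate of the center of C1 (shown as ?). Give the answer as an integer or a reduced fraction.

1. [C1‖L1]  x_C1² − (544/5)x_C1 + 519 = 0  ⇒  x_C1 = 5 or 519/5
2. given x_C1 < 1607/25: keep 5

5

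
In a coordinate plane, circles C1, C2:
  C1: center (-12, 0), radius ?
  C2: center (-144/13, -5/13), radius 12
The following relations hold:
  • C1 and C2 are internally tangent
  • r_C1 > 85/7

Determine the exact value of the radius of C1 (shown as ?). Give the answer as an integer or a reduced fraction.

13

1. [int C1,C2]  r_C1² − 24r_C1 + 143 = 0  ⇒  r_C1 = 11 or 13
2. given r_C1 > 85/7: keep 13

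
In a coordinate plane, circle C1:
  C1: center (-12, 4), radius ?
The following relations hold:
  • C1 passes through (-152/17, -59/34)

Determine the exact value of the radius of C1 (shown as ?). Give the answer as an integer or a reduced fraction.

1. [C1∋P]  r_C1² − 169/4 = 0  ⇒  r_C1 = 13/2 (r>0 drops 1)

13/2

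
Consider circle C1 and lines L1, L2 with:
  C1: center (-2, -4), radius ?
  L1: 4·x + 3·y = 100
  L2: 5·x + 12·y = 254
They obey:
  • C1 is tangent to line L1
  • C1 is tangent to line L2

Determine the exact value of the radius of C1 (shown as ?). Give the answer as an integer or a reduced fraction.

1. [C1‖L1]  r_C1² − 576 = 0  ⇒  r_C1 = 24 (r>0 drops 1)
2. [C1‖L2]  r_C1² − 576 = 0  ⇒  r_C1 = 24 (r>0 drops 1)

24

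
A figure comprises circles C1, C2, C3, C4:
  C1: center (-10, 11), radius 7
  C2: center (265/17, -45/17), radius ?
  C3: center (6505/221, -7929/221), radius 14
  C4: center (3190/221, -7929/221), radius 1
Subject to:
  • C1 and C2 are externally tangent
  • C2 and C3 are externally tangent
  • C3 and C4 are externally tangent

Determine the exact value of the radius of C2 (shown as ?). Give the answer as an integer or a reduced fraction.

22

1. [ext C1·C2]  r_C2² + 14r_C2 − 792 = 0  ⇒  r_C2 = 22 (r>0 drops 1)
2. [ext C2·C3]  r_C2² + 28r_C2 − 1100 = 0  ⇒  r_C2 = 22 (r>0 drops 1)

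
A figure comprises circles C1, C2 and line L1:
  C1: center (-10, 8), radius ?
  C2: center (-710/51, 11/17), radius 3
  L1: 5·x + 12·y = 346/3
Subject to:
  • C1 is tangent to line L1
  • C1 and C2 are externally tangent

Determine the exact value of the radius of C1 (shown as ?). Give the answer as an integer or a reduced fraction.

1. [C1‖L1]  r_C1² − 256/9 = 0  ⇒  r_C1 = 16/3 (r>0 drops 1)
2. [ext C1·C2]  r_C1² + 6r_C1 − 544/9 = 0  ⇒  r_C1 = 16/3 (r>0 drops 1)

16/3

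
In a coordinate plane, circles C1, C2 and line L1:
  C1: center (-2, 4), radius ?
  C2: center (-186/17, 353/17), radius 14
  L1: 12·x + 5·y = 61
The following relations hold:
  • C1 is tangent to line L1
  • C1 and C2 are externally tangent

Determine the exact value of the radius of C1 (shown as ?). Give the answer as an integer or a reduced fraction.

1. [C1‖L1]  r_C1² − 25 = 0  ⇒  r_C1 = 5 (r>0 drops 1)
2. [ext C1·C2]  r_C1² + 28r_C1 − 165 = 0  ⇒  r_C1 = 5 (r>0 drops 1)

5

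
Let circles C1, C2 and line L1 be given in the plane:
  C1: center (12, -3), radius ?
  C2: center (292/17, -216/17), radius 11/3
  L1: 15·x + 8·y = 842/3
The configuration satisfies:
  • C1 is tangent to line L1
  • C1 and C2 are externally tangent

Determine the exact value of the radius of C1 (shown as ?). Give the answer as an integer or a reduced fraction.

22/3

1. [C1‖L1]  r_C1² − 484/9 = 0  ⇒  r_C1 = 22/3 (r>0 drops 1)
2. [ext C1·C2]  r_C1² + (22/3)r_C1 − 968/9 = 0  ⇒  r_C1 = 22/3 (r>0 drops 1)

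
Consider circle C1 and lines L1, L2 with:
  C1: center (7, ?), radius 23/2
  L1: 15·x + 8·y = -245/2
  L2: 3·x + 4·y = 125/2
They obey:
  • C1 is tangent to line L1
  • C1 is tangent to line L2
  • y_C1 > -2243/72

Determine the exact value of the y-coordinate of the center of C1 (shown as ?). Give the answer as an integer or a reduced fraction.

-4

1. [C1‖L1]  y_C1² + (455/8)y_C1 + 423/2 = 0  ⇒  y_C1 = -423/8 or -4
2. [C1‖L2]  y_C1² − (83/4)y_C1 − 99 = 0  ⇒  y_C1 = -4 or 99/4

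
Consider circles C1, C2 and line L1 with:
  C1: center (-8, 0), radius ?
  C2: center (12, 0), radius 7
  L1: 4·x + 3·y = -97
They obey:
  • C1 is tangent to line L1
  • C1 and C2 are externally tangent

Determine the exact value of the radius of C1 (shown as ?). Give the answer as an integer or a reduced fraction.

1. [C1‖L1]  r_C1² − 169 = 0  ⇒  r_C1 = 13 (r>0 drops 1)
2. [ext C1·C2]  r_C1² + 14r_C1 − 351 = 0  ⇒  r_C1 = 13 (r>0 drops 1)

13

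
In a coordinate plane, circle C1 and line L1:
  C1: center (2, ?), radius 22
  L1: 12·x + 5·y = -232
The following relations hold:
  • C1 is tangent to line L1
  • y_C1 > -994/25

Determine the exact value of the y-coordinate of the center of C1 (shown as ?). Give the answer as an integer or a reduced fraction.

6

1. [C1‖L1]  y_C1² + (512/5)y_C1 − 3252/5 = 0  ⇒  y_C1 = -542/5 or 6
2. given y_C1 > -994/25: keep 6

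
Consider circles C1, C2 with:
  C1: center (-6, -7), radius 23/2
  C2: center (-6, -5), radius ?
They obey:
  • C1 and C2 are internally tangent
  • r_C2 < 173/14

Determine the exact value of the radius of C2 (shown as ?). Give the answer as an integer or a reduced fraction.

1. [int C1,C2]  r_C2² − 23r_C2 + 513/4 = 0  ⇒  r_C2 = 19/2 or 27/2
2. given r_C2 < 173/14: keep 19/2

19/2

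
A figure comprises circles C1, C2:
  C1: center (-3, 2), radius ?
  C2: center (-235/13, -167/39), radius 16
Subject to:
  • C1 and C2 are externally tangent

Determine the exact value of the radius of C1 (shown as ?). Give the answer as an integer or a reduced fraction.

1/3

1. [ext C1·C2]  r_C1² + 32r_C1 − 97/9 = 0  ⇒  r_C1 = 1/3 (r>0 drops 1)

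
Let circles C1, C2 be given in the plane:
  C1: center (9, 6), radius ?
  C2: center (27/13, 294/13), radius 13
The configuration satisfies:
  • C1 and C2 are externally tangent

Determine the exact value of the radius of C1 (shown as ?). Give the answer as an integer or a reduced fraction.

1. [ext C1·C2]  r_C1² + 26r_C1 − 155 = 0  ⇒  r_C1 = 5 (r>0 drops 1)

5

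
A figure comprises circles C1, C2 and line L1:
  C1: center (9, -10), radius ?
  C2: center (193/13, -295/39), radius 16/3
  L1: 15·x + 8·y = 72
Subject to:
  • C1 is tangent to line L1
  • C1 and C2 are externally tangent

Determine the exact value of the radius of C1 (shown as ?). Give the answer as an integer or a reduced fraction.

1. [C1‖L1]  r_C1² − 1 = 0  ⇒  r_C1 = 1 (r>0 drops 1)
2. [ext C1·C2]  r_C1² + (32/3)r_C1 − 35/3 = 0  ⇒  r_C1 = 1 (r>0 drops 1)

1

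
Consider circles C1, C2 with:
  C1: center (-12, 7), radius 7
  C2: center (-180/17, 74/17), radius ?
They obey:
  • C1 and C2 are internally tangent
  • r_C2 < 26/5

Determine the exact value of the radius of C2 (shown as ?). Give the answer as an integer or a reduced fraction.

1. [int C1,C2]  r_C2² − 14r_C2 + 40 = 0  ⇒  r_C2 = 4 or 10
2. given r_C2 < 26/5: keep 4

4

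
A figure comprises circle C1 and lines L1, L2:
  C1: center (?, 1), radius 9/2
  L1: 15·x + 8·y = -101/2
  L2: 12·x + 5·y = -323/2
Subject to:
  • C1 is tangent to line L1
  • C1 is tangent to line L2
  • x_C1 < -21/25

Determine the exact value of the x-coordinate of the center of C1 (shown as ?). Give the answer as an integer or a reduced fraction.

1. [C1‖L1]  x_C1² + (39/5)x_C1 − 54/5 = 0  ⇒  x_C1 = -9 or 6/5
2. [C1‖L2]  x_C1² + (111/4)x_C1 + 675/4 = 0  ⇒  x_C1 = -75/4 or -9

-9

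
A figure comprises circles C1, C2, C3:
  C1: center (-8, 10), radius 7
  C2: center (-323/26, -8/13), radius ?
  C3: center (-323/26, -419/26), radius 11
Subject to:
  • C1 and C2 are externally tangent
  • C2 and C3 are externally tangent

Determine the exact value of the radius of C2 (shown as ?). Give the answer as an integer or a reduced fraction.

1. [ext C1·C2]  r_C2² + 14r_C2 − 333/4 = 0  ⇒  r_C2 = 9/2 (r>0 drops 1)
2. [ext C2·C3]  r_C2² + 22r_C2 − 477/4 = 0  ⇒  r_C2 = 9/2 (r>0 drops 1)

9/2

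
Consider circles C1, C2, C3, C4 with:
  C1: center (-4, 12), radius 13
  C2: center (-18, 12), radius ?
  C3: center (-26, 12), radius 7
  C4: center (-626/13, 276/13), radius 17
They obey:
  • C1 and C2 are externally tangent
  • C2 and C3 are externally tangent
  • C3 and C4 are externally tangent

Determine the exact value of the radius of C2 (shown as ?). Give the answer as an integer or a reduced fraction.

1. [ext C1·C2]  r_C2² + 26r_C2 − 27 = 0  ⇒  r_C2 = 1 (r>0 drops 1)
2. [ext C2·C3]  r_C2² + 14r_C2 − 15 = 0  ⇒  r_C2 = 1 (r>0 drops 1)

1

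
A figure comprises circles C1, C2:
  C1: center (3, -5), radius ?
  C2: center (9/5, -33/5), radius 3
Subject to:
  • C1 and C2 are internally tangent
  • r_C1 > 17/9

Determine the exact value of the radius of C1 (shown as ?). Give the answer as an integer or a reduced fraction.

5

1. [int C1,C2]  r_C1² − 6r_C1 + 5 = 0  ⇒  r_C1 = 1 or 5
2. given r_C1 > 17/9: keep 5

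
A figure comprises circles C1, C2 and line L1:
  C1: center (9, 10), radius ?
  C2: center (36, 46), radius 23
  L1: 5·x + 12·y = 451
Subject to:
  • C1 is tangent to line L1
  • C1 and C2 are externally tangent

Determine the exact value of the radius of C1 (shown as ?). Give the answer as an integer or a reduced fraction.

1. [C1‖L1]  r_C1² − 484 = 0  ⇒  r_C1 = 22 (r>0 drops 1)
2. [ext C1·C2]  r_C1² + 46r_C1 − 1496 = 0  ⇒  r_C1 = 22 (r>0 drops 1)

22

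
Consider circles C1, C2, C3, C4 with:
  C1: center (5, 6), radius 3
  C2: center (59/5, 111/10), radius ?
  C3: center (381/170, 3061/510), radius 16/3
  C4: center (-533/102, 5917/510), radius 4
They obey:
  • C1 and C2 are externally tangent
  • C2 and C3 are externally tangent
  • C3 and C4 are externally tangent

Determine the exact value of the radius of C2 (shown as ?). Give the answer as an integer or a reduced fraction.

1. [ext C1·C2]  r_C2² + 6r_C2 − 253/4 = 0  ⇒  r_C2 = 11/2 (r>0 drops 1)
2. [ext C2·C3]  r_C2² + (32/3)r_C2 − 1067/12 = 0  ⇒  r_C2 = 11/2 (r>0 drops 1)

11/2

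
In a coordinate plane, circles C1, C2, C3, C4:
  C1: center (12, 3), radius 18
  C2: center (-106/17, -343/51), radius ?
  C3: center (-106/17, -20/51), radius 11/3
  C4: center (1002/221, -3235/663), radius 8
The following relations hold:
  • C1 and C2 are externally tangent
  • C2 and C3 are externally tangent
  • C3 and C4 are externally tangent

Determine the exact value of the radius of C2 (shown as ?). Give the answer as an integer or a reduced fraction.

1. [ext C1·C2]  r_C2² + 36r_C2 − 928/9 = 0  ⇒  r_C2 = 8/3 (r>0 drops 1)
2. [ext C2·C3]  r_C2² + (22/3)r_C2 − 80/3 = 0  ⇒  r_C2 = 8/3 (r>0 drops 1)

8/3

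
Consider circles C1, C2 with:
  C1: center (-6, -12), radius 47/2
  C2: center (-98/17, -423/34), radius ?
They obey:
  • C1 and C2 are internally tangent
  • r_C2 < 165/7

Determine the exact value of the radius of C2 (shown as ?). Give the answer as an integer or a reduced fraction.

23

1. [int C1,C2]  r_C2² − 47r_C2 + 552 = 0  ⇒  r_C2 = 23 or 24
2. given r_C2 < 165/7: keep 23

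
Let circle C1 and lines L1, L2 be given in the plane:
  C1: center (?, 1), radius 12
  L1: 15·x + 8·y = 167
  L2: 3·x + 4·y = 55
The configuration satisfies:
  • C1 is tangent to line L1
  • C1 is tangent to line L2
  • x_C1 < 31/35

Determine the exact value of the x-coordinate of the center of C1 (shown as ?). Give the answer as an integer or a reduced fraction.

-3

1. [C1‖L1]  x_C1² − (106/5)x_C1 − 363/5 = 0  ⇒  x_C1 = -3 or 121/5
2. [C1‖L2]  x_C1² − 34x_C1 − 111 = 0  ⇒  x_C1 = -3 or 37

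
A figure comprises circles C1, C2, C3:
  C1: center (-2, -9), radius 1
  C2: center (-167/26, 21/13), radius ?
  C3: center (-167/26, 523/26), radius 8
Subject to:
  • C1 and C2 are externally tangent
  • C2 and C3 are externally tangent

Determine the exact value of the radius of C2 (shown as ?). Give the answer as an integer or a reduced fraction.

21/2

1. [ext C1·C2]  r_C2² + 2r_C2 − 525/4 = 0  ⇒  r_C2 = 21/2 (r>0 drops 1)
2. [ext C2·C3]  r_C2² + 16r_C2 − 1113/4 = 0  ⇒  r_C2 = 21/2 (r>0 drops 1)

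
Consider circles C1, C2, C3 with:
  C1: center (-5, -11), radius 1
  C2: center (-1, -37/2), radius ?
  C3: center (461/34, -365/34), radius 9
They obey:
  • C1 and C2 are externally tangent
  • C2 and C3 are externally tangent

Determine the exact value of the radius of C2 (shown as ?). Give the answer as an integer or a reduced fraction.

15/2

1. [ext C1·C2]  r_C2² + 2r_C2 − 285/4 = 0  ⇒  r_C2 = 15/2 (r>0 drops 1)
2. [ext C2·C3]  r_C2² + 18r_C2 − 765/4 = 0  ⇒  r_C2 = 15/2 (r>0 drops 1)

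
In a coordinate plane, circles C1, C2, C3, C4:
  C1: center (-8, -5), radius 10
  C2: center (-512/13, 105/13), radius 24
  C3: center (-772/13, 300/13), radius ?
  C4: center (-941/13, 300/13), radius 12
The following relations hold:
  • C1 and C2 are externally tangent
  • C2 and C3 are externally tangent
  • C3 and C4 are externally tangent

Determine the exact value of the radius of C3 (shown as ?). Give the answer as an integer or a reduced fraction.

1

1. [ext C2·C3]  r_C3² + 48r_C3 − 49 = 0  ⇒  r_C3 = 1 (r>0 drops 1)
2. [ext C3·C4]  r_C3² + 24r_C3 − 25 = 0  ⇒  r_C3 = 1 (r>0 drops 1)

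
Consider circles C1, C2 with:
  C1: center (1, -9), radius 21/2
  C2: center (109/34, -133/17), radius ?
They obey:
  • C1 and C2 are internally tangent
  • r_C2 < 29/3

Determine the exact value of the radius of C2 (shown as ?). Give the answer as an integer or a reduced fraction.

1. [int C1,C2]  r_C2² − 21r_C2 + 104 = 0  ⇒  r_C2 = 8 or 13
2. given r_C2 < 29/3: keep 8

8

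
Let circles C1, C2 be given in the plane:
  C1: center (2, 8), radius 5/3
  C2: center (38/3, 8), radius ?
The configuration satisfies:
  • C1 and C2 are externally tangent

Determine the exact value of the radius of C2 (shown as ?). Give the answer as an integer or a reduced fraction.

1. [ext C1·C2]  r_C2² + (10/3)r_C2 − 111 = 0  ⇒  r_C2 = 9 (r>0 drops 1)

9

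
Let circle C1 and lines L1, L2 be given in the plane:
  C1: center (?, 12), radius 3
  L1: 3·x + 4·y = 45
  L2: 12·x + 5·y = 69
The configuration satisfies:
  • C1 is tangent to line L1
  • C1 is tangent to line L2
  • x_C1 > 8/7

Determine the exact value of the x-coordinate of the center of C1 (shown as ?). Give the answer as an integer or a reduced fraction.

4

1. [C1‖L1]  x_C1² + 2x_C1 − 24 = 0  ⇒  x_C1 = -6 or 4
2. [C1‖L2]  x_C1² − (3/2)x_C1 − 10 = 0  ⇒  x_C1 = -5/2 or 4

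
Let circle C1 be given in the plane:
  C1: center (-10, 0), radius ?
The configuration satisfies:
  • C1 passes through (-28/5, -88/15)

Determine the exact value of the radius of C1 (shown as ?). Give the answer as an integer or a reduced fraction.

22/3

1. [C1∋P]  r_C1² − 484/9 = 0  ⇒  r_C1 = 22/3 (r>0 drops 1)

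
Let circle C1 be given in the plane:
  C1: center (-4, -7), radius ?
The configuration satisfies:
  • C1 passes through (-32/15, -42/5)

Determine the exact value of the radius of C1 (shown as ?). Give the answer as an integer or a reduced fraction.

1. [C1∋P]  r_C1² − 49/9 = 0  ⇒  r_C1 = 7/3 (r>0 drops 1)

7/3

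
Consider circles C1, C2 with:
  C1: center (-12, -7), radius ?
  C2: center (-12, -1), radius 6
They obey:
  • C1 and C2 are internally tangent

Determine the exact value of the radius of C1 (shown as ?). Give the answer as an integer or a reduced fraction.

1. [int C1,C2]  r_C1² − 12r_C1 = 0  ⇒  r_C1 = 12 (r>0 drops 1)

12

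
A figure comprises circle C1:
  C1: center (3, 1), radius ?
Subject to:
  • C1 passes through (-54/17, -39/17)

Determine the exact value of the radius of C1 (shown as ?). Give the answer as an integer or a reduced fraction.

7

1. [C1∋P]  r_C1² − 49 = 0  ⇒  r_C1 = 7 (r>0 drops 1)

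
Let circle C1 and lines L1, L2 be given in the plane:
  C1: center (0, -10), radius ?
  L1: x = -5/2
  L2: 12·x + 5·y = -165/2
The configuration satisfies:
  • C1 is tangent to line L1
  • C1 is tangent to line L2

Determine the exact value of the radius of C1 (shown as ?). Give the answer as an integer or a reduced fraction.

5/2

1. [C1‖L1]  r_C1² − 25/4 = 0  ⇒  r_C1 = 5/2 (r>0 drops 1)
2. [C1‖L2]  r_C1² − 25/4 = 0  ⇒  r_C1 = 5/2 (r>0 drops 1)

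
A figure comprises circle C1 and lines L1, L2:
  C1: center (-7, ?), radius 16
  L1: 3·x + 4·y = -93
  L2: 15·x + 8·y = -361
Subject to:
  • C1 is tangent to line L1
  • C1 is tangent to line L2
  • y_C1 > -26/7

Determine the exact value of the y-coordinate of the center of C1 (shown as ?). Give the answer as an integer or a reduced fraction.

2

1. [C1‖L1]  y_C1² + 36y_C1 − 76 = 0  ⇒  y_C1 = -38 or 2
2. [C1‖L2]  y_C1² + 64y_C1 − 132 = 0  ⇒  y_C1 = -66 or 2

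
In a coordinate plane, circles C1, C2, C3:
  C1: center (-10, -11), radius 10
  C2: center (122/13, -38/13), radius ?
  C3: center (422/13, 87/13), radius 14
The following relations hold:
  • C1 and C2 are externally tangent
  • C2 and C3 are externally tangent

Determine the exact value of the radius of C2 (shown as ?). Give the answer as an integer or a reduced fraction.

11

1. [ext C1·C2]  r_C2² + 20r_C2 − 341 = 0  ⇒  r_C2 = 11 (r>0 drops 1)
2. [ext C2·C3]  r_C2² + 28r_C2 − 429 = 0  ⇒  r_C2 = 11 (r>0 drops 1)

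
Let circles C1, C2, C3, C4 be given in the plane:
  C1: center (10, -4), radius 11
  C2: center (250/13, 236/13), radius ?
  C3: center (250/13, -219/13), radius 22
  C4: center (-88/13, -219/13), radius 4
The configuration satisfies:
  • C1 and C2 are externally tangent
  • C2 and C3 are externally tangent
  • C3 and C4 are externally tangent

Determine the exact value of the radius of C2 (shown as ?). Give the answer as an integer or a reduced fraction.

13

1. [ext C1·C2]  r_C2² + 22r_C2 − 455 = 0  ⇒  r_C2 = 13 (r>0 drops 1)
2. [ext C2·C3]  r_C2² + 44r_C2 − 741 = 0  ⇒  r_C2 = 13 (r>0 drops 1)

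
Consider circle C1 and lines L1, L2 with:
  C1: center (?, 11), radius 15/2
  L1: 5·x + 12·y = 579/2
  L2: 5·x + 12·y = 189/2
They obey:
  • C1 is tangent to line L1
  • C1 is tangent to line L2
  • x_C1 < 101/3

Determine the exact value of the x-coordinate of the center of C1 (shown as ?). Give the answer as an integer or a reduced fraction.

12

1. [C1‖L1]  x_C1² − 63x_C1 + 612 = 0  ⇒  x_C1 = 12 or 51
2. [C1‖L2]  x_C1² + 15x_C1 − 324 = 0  ⇒  x_C1 = -27 or 12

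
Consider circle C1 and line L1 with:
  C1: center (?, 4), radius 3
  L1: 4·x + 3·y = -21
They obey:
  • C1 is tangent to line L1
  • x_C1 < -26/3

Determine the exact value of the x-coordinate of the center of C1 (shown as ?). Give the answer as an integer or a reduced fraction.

-12

1. [C1‖L1]  x_C1² + (33/2)x_C1 + 54 = 0  ⇒  x_C1 = -12 or -9/2
2. given x_C1 < -26/3: keep -12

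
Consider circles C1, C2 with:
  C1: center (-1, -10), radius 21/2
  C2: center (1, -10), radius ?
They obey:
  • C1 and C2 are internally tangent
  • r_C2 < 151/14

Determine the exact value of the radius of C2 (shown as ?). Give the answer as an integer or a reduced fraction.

17/2

1. [int C1,C2]  r_C2² − 21r_C2 + 425/4 = 0  ⇒  r_C2 = 17/2 or 25/2
2. given r_C2 < 151/14: keep 17/2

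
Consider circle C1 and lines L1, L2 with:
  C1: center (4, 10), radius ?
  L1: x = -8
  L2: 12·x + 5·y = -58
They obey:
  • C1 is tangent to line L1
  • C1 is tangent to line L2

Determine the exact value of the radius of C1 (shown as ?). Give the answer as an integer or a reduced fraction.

12

1. [C1‖L1]  r_C1² − 144 = 0  ⇒  r_C1 = 12 (r>0 drops 1)
2. [C1‖L2]  r_C1² − 144 = 0  ⇒  r_C1 = 12 (r>0 drops 1)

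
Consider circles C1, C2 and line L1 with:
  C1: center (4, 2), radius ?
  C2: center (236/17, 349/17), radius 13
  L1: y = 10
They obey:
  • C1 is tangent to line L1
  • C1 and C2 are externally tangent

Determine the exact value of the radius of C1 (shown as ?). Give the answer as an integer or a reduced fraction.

8

1. [C1‖L1]  r_C1² − 64 = 0  ⇒  r_C1 = 8 (r>0 drops 1)
2. [ext C1·C2]  r_C1² + 26r_C1 − 272 = 0  ⇒  r_C1 = 8 (r>0 drops 1)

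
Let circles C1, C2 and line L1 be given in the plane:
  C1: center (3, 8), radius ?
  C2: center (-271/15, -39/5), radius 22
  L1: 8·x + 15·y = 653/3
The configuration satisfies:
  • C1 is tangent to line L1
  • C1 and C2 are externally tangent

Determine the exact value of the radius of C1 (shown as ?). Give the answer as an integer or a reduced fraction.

1. [C1‖L1]  r_C1² − 169/9 = 0  ⇒  r_C1 = 13/3 (r>0 drops 1)
2. [ext C1·C2]  r_C1² + 44r_C1 − 1885/9 = 0  ⇒  r_C1 = 13/3 (r>0 drops 1)

13/3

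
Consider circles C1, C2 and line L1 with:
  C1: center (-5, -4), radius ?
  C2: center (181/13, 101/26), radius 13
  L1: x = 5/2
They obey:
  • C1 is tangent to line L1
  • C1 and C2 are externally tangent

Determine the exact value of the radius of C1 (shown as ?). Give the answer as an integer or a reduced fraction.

1. [C1‖L1]  r_C1² − 225/4 = 0  ⇒  r_C1 = 15/2 (r>0 drops 1)
2. [ext C1·C2]  r_C1² + 26r_C1 − 1005/4 = 0  ⇒  r_C1 = 15/2 (r>0 drops 1)

15/2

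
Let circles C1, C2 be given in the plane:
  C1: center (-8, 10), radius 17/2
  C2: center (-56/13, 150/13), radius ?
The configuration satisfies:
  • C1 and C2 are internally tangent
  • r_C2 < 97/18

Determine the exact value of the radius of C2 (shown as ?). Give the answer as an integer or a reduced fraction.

1. [int C1,C2]  r_C2² − 17r_C2 + 225/4 = 0  ⇒  r_C2 = 9/2 or 25/2
2. given r_C2 < 97/18: keep 9/2

9/2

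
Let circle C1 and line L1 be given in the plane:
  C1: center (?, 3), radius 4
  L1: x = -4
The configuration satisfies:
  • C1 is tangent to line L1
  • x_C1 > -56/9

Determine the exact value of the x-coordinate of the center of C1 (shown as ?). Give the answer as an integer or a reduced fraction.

0

1. [C1‖L1]  x_C1² + 8x_C1 = 0  ⇒  x_C1 = -8 or 0
2. given x_C1 > -56/9: keep 0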